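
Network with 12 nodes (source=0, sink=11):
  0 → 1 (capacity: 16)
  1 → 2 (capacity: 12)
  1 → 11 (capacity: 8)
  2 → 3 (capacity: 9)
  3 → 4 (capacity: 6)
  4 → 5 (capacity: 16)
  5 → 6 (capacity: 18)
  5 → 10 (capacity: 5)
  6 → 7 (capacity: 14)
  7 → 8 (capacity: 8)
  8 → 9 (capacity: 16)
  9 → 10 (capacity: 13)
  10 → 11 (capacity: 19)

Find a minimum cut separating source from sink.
Min cut value = 14, edges: (1,11), (3,4)

Min cut value: 14
Partition: S = [0, 1, 2, 3], T = [4, 5, 6, 7, 8, 9, 10, 11]
Cut edges: (1,11), (3,4)

By max-flow min-cut theorem, max flow = min cut = 14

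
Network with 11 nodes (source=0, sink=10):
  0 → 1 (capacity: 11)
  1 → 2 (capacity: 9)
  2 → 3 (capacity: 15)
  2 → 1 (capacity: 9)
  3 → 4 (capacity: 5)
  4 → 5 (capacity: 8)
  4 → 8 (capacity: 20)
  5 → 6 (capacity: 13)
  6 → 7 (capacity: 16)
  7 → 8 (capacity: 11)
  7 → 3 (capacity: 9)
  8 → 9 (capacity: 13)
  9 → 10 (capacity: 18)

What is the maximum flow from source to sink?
Maximum flow = 5

Max flow: 5

Flow assignment:
  0 → 1: 5/11
  1 → 2: 5/9
  2 → 3: 5/15
  3 → 4: 5/5
  4 → 8: 5/20
  8 → 9: 5/13
  9 → 10: 5/18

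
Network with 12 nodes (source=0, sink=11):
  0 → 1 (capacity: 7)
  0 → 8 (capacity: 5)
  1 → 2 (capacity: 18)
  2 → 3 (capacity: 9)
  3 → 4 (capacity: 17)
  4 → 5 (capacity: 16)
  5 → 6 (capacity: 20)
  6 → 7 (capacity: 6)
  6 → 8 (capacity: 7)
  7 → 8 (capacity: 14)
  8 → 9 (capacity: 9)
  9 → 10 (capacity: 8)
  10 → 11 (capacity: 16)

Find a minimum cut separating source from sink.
Min cut value = 8, edges: (9,10)

Min cut value: 8
Partition: S = [0, 1, 2, 3, 4, 5, 6, 7, 8, 9], T = [10, 11]
Cut edges: (9,10)

By max-flow min-cut theorem, max flow = min cut = 8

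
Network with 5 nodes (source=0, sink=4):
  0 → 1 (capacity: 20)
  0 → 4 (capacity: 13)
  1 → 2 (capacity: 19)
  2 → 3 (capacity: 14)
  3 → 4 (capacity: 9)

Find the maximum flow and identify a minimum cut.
Max flow = 22, Min cut edges: (0,4), (3,4)

Maximum flow: 22
Minimum cut: (0,4), (3,4)
Partition: S = [0, 1, 2, 3], T = [4]

Max-flow min-cut theorem verified: both equal 22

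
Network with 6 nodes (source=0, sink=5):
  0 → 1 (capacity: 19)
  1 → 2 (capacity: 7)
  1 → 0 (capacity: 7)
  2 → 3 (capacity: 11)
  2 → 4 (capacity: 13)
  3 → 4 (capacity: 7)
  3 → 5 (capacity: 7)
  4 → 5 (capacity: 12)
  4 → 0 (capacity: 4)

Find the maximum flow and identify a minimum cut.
Max flow = 7, Min cut edges: (1,2)

Maximum flow: 7
Minimum cut: (1,2)
Partition: S = [0, 1], T = [2, 3, 4, 5]

Max-flow min-cut theorem verified: both equal 7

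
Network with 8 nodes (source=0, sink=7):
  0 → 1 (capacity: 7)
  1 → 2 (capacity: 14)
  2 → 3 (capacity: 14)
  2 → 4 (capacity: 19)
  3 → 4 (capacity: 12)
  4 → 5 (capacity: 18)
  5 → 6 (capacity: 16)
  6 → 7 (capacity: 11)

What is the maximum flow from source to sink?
Maximum flow = 7

Max flow: 7

Flow assignment:
  0 → 1: 7/7
  1 → 2: 7/14
  2 → 4: 7/19
  4 → 5: 7/18
  5 → 6: 7/16
  6 → 7: 7/11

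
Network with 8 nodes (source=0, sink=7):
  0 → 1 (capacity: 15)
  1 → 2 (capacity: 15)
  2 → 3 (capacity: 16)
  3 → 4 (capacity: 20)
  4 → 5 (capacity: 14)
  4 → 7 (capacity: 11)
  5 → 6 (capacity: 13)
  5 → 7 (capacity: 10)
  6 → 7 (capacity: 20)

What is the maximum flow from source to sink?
Maximum flow = 15

Max flow: 15

Flow assignment:
  0 → 1: 15/15
  1 → 2: 15/15
  2 → 3: 15/16
  3 → 4: 15/20
  4 → 5: 4/14
  4 → 7: 11/11
  5 → 7: 4/10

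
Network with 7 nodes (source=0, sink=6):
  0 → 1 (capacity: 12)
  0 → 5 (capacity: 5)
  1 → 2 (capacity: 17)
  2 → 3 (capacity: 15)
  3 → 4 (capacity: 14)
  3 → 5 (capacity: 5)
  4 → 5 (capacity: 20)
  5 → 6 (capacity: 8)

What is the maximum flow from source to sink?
Maximum flow = 8

Max flow: 8

Flow assignment:
  0 → 1: 8/12
  1 → 2: 8/17
  2 → 3: 8/15
  3 → 4: 7/14
  3 → 5: 1/5
  4 → 5: 7/20
  5 → 6: 8/8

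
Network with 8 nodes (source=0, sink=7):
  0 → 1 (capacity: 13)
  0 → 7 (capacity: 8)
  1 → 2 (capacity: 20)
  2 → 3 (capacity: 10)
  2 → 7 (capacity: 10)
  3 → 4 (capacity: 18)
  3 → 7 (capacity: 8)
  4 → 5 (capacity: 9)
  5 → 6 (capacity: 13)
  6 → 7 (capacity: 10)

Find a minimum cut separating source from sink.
Min cut value = 21, edges: (0,1), (0,7)

Min cut value: 21
Partition: S = [0], T = [1, 2, 3, 4, 5, 6, 7]
Cut edges: (0,1), (0,7)

By max-flow min-cut theorem, max flow = min cut = 21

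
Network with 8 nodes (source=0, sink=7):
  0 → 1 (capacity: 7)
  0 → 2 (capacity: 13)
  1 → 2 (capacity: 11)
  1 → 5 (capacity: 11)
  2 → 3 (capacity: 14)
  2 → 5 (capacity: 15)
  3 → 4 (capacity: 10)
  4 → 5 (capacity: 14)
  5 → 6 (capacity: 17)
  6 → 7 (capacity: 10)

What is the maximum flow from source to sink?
Maximum flow = 10

Max flow: 10

Flow assignment:
  0 → 2: 10/13
  2 → 5: 10/15
  5 → 6: 10/17
  6 → 7: 10/10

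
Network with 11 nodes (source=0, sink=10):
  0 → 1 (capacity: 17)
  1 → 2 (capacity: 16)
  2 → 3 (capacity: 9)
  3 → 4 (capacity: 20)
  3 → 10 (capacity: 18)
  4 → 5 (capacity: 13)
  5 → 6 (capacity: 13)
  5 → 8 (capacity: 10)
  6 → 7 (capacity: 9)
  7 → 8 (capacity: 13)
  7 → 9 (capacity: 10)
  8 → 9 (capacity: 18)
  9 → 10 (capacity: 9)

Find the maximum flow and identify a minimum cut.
Max flow = 9, Min cut edges: (2,3)

Maximum flow: 9
Minimum cut: (2,3)
Partition: S = [0, 1, 2], T = [3, 4, 5, 6, 7, 8, 9, 10]

Max-flow min-cut theorem verified: both equal 9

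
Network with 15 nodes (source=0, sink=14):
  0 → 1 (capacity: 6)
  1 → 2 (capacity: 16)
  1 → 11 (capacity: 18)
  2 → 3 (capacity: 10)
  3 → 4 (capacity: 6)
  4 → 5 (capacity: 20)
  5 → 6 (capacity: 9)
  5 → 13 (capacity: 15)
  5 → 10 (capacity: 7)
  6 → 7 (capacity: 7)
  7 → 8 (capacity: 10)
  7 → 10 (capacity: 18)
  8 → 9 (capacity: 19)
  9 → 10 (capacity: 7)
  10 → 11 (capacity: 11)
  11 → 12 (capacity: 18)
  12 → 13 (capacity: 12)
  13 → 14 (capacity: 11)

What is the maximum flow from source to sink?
Maximum flow = 6

Max flow: 6

Flow assignment:
  0 → 1: 6/6
  1 → 11: 6/18
  11 → 12: 6/18
  12 → 13: 6/12
  13 → 14: 6/11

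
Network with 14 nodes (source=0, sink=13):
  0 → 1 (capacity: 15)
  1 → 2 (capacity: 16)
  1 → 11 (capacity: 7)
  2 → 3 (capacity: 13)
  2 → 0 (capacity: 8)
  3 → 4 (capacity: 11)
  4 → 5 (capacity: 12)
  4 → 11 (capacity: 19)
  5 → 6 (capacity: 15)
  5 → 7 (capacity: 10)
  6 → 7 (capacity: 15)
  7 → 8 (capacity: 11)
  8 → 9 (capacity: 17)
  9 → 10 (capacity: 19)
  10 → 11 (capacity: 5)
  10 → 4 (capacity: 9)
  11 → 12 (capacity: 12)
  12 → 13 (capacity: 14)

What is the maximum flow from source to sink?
Maximum flow = 12

Max flow: 12

Flow assignment:
  0 → 1: 12/15
  1 → 2: 8/16
  1 → 11: 4/7
  2 → 3: 8/13
  3 → 4: 8/11
  4 → 11: 8/19
  11 → 12: 12/12
  12 → 13: 12/14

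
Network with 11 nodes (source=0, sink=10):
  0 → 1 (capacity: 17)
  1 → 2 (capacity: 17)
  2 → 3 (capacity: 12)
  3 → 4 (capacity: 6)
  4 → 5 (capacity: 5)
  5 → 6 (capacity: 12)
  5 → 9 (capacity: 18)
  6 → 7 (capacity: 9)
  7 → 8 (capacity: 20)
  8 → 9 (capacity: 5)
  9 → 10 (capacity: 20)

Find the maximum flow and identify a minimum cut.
Max flow = 5, Min cut edges: (4,5)

Maximum flow: 5
Minimum cut: (4,5)
Partition: S = [0, 1, 2, 3, 4], T = [5, 6, 7, 8, 9, 10]

Max-flow min-cut theorem verified: both equal 5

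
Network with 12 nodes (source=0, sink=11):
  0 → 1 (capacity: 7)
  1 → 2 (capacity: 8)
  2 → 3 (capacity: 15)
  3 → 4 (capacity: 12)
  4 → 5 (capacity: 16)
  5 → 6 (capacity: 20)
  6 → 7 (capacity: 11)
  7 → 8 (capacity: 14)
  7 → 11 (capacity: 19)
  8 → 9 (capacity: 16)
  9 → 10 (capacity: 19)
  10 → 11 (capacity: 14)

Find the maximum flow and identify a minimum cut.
Max flow = 7, Min cut edges: (0,1)

Maximum flow: 7
Minimum cut: (0,1)
Partition: S = [0], T = [1, 2, 3, 4, 5, 6, 7, 8, 9, 10, 11]

Max-flow min-cut theorem verified: both equal 7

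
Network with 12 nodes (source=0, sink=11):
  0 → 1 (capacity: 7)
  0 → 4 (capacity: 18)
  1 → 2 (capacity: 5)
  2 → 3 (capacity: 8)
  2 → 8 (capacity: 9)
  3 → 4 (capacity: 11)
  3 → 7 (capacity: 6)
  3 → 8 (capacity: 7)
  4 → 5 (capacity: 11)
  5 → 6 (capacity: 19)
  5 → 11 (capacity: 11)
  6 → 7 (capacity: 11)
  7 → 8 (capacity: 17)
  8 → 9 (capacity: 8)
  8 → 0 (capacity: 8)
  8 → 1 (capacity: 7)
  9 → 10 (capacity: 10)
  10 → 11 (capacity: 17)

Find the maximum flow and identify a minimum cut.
Max flow = 16, Min cut edges: (1,2), (4,5)

Maximum flow: 16
Minimum cut: (1,2), (4,5)
Partition: S = [0, 1, 4], T = [2, 3, 5, 6, 7, 8, 9, 10, 11]

Max-flow min-cut theorem verified: both equal 16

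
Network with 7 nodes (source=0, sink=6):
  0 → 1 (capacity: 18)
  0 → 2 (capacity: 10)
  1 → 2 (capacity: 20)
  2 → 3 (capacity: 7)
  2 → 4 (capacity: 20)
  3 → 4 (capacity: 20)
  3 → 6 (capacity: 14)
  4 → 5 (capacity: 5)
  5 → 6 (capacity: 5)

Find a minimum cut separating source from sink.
Min cut value = 12, edges: (2,3), (5,6)

Min cut value: 12
Partition: S = [0, 1, 2, 4, 5], T = [3, 6]
Cut edges: (2,3), (5,6)

By max-flow min-cut theorem, max flow = min cut = 12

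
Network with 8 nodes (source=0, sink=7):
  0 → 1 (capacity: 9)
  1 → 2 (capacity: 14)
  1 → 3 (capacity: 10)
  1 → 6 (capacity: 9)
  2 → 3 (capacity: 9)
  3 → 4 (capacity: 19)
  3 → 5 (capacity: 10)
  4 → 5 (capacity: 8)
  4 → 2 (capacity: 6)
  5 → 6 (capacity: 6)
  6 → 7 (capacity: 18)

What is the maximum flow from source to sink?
Maximum flow = 9

Max flow: 9

Flow assignment:
  0 → 1: 9/9
  1 → 6: 9/9
  6 → 7: 9/18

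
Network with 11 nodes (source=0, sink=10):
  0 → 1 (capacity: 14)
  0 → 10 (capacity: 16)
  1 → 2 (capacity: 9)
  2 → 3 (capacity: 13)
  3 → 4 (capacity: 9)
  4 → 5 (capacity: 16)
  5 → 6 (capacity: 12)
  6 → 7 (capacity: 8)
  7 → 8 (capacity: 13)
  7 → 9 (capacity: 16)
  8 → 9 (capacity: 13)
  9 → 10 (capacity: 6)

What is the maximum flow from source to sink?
Maximum flow = 22

Max flow: 22

Flow assignment:
  0 → 1: 6/14
  0 → 10: 16/16
  1 → 2: 6/9
  2 → 3: 6/13
  3 → 4: 6/9
  4 → 5: 6/16
  5 → 6: 6/12
  6 → 7: 6/8
  7 → 9: 6/16
  9 → 10: 6/6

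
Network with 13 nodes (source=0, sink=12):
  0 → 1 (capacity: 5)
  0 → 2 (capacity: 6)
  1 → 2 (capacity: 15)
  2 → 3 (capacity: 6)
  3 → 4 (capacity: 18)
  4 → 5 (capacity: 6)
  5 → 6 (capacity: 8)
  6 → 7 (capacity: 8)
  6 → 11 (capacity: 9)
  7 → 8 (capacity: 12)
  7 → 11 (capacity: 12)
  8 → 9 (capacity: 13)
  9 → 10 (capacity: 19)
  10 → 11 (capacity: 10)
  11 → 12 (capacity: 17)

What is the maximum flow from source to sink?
Maximum flow = 6

Max flow: 6

Flow assignment:
  0 → 2: 6/6
  2 → 3: 6/6
  3 → 4: 6/18
  4 → 5: 6/6
  5 → 6: 6/8
  6 → 11: 6/9
  11 → 12: 6/17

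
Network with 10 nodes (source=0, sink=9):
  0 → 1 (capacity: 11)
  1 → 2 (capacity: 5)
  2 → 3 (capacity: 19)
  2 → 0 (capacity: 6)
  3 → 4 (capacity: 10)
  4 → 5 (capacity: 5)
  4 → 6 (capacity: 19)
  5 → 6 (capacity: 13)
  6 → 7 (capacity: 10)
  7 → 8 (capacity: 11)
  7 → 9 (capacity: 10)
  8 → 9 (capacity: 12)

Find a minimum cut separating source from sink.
Min cut value = 5, edges: (1,2)

Min cut value: 5
Partition: S = [0, 1], T = [2, 3, 4, 5, 6, 7, 8, 9]
Cut edges: (1,2)

By max-flow min-cut theorem, max flow = min cut = 5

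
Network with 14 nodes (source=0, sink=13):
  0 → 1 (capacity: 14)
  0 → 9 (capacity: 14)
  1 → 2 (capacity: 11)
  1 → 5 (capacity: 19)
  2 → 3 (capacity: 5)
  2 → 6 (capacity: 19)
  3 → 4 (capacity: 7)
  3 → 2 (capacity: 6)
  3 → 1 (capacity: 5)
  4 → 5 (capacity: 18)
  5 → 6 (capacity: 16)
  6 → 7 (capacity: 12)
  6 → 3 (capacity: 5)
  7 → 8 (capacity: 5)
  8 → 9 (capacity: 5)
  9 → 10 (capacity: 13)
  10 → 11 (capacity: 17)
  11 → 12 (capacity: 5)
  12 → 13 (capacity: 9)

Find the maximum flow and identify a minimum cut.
Max flow = 5, Min cut edges: (11,12)

Maximum flow: 5
Minimum cut: (11,12)
Partition: S = [0, 1, 2, 3, 4, 5, 6, 7, 8, 9, 10, 11], T = [12, 13]

Max-flow min-cut theorem verified: both equal 5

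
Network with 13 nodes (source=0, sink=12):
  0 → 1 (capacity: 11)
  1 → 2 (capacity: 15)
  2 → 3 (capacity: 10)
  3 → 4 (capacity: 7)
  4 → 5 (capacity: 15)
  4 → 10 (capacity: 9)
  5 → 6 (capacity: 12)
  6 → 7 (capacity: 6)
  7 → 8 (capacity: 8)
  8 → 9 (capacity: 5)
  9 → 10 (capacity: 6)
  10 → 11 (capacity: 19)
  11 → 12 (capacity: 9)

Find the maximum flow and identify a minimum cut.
Max flow = 7, Min cut edges: (3,4)

Maximum flow: 7
Minimum cut: (3,4)
Partition: S = [0, 1, 2, 3], T = [4, 5, 6, 7, 8, 9, 10, 11, 12]

Max-flow min-cut theorem verified: both equal 7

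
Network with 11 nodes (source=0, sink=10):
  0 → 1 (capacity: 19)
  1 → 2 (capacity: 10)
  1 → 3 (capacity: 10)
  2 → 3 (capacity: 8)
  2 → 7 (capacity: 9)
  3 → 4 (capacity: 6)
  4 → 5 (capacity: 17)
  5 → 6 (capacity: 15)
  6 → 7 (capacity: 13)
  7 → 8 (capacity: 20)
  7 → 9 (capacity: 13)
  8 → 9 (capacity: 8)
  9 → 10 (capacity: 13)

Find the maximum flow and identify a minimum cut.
Max flow = 13, Min cut edges: (9,10)

Maximum flow: 13
Minimum cut: (9,10)
Partition: S = [0, 1, 2, 3, 4, 5, 6, 7, 8, 9], T = [10]

Max-flow min-cut theorem verified: both equal 13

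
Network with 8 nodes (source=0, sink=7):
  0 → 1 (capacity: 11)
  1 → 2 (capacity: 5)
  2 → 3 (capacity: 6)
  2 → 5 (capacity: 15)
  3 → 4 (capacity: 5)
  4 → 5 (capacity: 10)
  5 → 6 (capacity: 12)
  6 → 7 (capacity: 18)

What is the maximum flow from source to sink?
Maximum flow = 5

Max flow: 5

Flow assignment:
  0 → 1: 5/11
  1 → 2: 5/5
  2 → 5: 5/15
  5 → 6: 5/12
  6 → 7: 5/18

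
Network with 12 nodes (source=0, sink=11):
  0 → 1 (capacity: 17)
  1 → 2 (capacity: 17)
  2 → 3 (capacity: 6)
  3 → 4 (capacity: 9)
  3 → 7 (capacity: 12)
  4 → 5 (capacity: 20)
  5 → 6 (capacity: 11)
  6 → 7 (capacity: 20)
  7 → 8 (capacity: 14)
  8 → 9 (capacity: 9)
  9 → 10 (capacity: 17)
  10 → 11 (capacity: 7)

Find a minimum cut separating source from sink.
Min cut value = 6, edges: (2,3)

Min cut value: 6
Partition: S = [0, 1, 2], T = [3, 4, 5, 6, 7, 8, 9, 10, 11]
Cut edges: (2,3)

By max-flow min-cut theorem, max flow = min cut = 6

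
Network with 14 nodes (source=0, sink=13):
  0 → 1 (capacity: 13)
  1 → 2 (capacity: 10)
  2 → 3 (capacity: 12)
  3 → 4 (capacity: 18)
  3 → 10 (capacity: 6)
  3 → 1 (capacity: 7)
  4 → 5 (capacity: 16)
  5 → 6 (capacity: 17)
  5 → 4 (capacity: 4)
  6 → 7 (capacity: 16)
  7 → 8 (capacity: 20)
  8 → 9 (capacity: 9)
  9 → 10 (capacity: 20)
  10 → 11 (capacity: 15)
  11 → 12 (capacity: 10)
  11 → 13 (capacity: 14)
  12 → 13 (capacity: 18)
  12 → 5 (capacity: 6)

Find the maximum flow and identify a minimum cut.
Max flow = 10, Min cut edges: (1,2)

Maximum flow: 10
Minimum cut: (1,2)
Partition: S = [0, 1], T = [2, 3, 4, 5, 6, 7, 8, 9, 10, 11, 12, 13]

Max-flow min-cut theorem verified: both equal 10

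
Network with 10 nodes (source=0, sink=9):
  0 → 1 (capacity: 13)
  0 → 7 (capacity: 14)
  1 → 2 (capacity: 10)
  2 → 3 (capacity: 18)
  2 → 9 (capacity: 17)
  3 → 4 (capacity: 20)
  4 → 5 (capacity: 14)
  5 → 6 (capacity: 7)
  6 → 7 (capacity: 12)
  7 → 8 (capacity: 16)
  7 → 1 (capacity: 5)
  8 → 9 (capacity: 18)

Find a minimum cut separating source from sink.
Min cut value = 24, edges: (0,7), (1,2)

Min cut value: 24
Partition: S = [0, 1], T = [2, 3, 4, 5, 6, 7, 8, 9]
Cut edges: (0,7), (1,2)

By max-flow min-cut theorem, max flow = min cut = 24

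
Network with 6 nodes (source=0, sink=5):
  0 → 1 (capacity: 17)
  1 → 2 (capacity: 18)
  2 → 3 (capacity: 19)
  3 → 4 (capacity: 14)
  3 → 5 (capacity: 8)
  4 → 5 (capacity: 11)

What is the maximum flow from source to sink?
Maximum flow = 17

Max flow: 17

Flow assignment:
  0 → 1: 17/17
  1 → 2: 17/18
  2 → 3: 17/19
  3 → 4: 9/14
  3 → 5: 8/8
  4 → 5: 9/11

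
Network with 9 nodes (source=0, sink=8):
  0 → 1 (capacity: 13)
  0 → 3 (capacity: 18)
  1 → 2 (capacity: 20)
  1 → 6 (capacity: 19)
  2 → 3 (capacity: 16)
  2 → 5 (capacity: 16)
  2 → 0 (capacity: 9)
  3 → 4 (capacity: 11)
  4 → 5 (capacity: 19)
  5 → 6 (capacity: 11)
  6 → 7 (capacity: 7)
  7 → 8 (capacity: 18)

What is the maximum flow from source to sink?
Maximum flow = 7

Max flow: 7

Flow assignment:
  0 → 3: 7/18
  3 → 4: 7/11
  4 → 5: 7/19
  5 → 6: 7/11
  6 → 7: 7/7
  7 → 8: 7/18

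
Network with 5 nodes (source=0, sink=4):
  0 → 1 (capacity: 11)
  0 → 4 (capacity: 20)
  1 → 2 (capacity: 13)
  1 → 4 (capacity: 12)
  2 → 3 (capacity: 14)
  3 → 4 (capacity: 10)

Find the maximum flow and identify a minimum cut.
Max flow = 31, Min cut edges: (0,1), (0,4)

Maximum flow: 31
Minimum cut: (0,1), (0,4)
Partition: S = [0], T = [1, 2, 3, 4]

Max-flow min-cut theorem verified: both equal 31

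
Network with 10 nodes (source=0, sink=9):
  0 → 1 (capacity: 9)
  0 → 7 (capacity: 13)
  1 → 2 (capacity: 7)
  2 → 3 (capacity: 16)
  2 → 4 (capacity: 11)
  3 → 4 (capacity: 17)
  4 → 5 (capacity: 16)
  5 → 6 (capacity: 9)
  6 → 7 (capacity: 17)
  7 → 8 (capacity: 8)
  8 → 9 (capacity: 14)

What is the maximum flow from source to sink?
Maximum flow = 8

Max flow: 8

Flow assignment:
  0 → 1: 7/9
  0 → 7: 1/13
  1 → 2: 7/7
  2 → 4: 7/11
  4 → 5: 7/16
  5 → 6: 7/9
  6 → 7: 7/17
  7 → 8: 8/8
  8 → 9: 8/14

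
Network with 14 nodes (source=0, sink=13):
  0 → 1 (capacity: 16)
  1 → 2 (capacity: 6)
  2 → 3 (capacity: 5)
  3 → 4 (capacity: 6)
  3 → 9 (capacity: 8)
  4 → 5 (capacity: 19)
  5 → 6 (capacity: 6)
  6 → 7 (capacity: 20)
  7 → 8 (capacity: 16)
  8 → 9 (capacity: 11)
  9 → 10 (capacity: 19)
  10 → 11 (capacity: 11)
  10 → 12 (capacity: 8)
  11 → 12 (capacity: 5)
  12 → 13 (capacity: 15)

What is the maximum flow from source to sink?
Maximum flow = 5

Max flow: 5

Flow assignment:
  0 → 1: 5/16
  1 → 2: 5/6
  2 → 3: 5/5
  3 → 9: 5/8
  9 → 10: 5/19
  10 → 12: 5/8
  12 → 13: 5/15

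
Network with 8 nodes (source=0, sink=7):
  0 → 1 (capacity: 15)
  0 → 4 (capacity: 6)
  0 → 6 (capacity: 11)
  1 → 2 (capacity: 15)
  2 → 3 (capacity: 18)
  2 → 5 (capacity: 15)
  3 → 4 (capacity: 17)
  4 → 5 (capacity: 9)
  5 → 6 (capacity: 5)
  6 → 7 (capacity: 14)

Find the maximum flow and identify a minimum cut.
Max flow = 14, Min cut edges: (6,7)

Maximum flow: 14
Minimum cut: (6,7)
Partition: S = [0, 1, 2, 3, 4, 5, 6], T = [7]

Max-flow min-cut theorem verified: both equal 14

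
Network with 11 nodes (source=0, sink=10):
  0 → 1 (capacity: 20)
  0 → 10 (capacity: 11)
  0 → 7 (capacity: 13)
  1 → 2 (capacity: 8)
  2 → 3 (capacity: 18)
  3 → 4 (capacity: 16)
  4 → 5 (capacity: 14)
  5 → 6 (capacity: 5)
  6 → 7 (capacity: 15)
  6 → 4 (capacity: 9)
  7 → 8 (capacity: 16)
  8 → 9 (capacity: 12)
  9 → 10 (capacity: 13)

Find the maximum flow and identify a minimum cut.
Max flow = 23, Min cut edges: (0,10), (8,9)

Maximum flow: 23
Minimum cut: (0,10), (8,9)
Partition: S = [0, 1, 2, 3, 4, 5, 6, 7, 8], T = [9, 10]

Max-flow min-cut theorem verified: both equal 23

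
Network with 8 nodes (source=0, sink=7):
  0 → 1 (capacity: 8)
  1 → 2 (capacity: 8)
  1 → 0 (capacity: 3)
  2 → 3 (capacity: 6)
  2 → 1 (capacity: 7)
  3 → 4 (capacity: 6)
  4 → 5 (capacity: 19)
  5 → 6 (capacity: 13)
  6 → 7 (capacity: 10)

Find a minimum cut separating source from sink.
Min cut value = 6, edges: (3,4)

Min cut value: 6
Partition: S = [0, 1, 2, 3], T = [4, 5, 6, 7]
Cut edges: (3,4)

By max-flow min-cut theorem, max flow = min cut = 6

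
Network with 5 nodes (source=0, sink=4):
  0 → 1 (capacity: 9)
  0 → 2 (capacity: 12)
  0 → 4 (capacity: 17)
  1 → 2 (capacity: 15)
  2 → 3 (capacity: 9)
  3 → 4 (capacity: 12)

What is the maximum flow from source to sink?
Maximum flow = 26

Max flow: 26

Flow assignment:
  0 → 1: 9/9
  0 → 4: 17/17
  1 → 2: 9/15
  2 → 3: 9/9
  3 → 4: 9/12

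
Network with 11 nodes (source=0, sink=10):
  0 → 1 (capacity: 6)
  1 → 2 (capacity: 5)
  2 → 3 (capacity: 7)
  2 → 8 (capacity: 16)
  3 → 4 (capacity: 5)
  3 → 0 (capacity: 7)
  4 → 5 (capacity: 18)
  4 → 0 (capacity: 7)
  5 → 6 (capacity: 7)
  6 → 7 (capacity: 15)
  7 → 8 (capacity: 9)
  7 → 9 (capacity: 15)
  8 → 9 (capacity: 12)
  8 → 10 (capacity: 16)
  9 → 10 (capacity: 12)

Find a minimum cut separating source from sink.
Min cut value = 5, edges: (1,2)

Min cut value: 5
Partition: S = [0, 1], T = [2, 3, 4, 5, 6, 7, 8, 9, 10]
Cut edges: (1,2)

By max-flow min-cut theorem, max flow = min cut = 5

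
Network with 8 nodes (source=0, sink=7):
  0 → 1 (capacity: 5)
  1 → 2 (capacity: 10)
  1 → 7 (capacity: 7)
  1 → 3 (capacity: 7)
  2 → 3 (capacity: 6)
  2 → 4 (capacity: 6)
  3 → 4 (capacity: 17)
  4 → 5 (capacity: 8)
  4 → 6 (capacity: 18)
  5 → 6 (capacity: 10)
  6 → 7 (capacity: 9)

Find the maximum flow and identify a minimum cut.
Max flow = 5, Min cut edges: (0,1)

Maximum flow: 5
Minimum cut: (0,1)
Partition: S = [0], T = [1, 2, 3, 4, 5, 6, 7]

Max-flow min-cut theorem verified: both equal 5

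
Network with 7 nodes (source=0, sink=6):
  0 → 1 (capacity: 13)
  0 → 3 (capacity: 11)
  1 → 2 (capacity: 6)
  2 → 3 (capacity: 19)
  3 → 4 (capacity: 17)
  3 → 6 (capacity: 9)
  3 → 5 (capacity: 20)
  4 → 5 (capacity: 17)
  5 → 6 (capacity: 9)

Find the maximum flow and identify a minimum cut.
Max flow = 17, Min cut edges: (0,3), (1,2)

Maximum flow: 17
Minimum cut: (0,3), (1,2)
Partition: S = [0, 1], T = [2, 3, 4, 5, 6]

Max-flow min-cut theorem verified: both equal 17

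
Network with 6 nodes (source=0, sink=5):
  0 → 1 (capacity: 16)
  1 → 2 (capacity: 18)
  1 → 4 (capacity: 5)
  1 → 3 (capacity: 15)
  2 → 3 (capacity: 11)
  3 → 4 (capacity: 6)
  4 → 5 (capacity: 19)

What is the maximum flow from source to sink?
Maximum flow = 11

Max flow: 11

Flow assignment:
  0 → 1: 11/16
  1 → 4: 5/5
  1 → 3: 6/15
  3 → 4: 6/6
  4 → 5: 11/19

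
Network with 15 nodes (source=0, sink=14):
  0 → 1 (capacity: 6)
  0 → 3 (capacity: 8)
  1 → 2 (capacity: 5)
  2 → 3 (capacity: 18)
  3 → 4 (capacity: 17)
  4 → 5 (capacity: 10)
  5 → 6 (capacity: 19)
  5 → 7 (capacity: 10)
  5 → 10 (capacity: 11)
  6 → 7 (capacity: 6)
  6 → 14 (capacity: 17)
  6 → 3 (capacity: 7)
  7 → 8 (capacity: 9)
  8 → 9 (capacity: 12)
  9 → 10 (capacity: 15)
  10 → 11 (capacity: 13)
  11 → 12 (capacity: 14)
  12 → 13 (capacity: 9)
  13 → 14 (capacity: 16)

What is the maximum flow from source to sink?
Maximum flow = 10

Max flow: 10

Flow assignment:
  0 → 1: 5/6
  0 → 3: 5/8
  1 → 2: 5/5
  2 → 3: 5/18
  3 → 4: 10/17
  4 → 5: 10/10
  5 → 6: 10/19
  6 → 14: 10/17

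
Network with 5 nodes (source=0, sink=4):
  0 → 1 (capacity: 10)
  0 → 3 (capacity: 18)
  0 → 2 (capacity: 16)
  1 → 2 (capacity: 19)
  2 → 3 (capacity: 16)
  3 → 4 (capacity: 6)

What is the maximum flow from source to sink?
Maximum flow = 6

Max flow: 6

Flow assignment:
  0 → 1: 6/10
  1 → 2: 6/19
  2 → 3: 6/16
  3 → 4: 6/6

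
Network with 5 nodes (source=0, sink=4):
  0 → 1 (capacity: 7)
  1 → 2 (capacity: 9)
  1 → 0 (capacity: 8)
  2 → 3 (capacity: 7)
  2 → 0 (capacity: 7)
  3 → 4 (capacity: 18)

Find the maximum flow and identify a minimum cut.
Max flow = 7, Min cut edges: (2,3)

Maximum flow: 7
Minimum cut: (2,3)
Partition: S = [0, 1, 2], T = [3, 4]

Max-flow min-cut theorem verified: both equal 7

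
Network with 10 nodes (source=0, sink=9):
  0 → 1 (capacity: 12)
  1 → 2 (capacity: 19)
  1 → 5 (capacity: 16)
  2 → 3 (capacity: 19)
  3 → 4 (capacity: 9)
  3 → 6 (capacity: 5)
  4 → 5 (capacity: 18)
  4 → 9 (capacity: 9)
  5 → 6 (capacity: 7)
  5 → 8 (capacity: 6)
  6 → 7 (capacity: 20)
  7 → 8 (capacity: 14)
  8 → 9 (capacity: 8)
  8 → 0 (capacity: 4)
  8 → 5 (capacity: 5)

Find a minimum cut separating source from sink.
Min cut value = 12, edges: (0,1)

Min cut value: 12
Partition: S = [0], T = [1, 2, 3, 4, 5, 6, 7, 8, 9]
Cut edges: (0,1)

By max-flow min-cut theorem, max flow = min cut = 12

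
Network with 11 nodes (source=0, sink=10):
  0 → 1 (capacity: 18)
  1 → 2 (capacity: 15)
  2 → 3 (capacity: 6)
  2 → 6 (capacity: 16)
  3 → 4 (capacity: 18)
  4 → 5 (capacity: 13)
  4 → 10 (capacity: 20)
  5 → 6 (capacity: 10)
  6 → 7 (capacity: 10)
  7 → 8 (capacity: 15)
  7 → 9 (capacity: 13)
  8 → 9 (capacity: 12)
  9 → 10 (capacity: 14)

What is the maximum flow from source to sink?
Maximum flow = 15

Max flow: 15

Flow assignment:
  0 → 1: 15/18
  1 → 2: 15/15
  2 → 3: 6/6
  2 → 6: 9/16
  3 → 4: 6/18
  4 → 10: 6/20
  6 → 7: 9/10
  7 → 9: 9/13
  9 → 10: 9/14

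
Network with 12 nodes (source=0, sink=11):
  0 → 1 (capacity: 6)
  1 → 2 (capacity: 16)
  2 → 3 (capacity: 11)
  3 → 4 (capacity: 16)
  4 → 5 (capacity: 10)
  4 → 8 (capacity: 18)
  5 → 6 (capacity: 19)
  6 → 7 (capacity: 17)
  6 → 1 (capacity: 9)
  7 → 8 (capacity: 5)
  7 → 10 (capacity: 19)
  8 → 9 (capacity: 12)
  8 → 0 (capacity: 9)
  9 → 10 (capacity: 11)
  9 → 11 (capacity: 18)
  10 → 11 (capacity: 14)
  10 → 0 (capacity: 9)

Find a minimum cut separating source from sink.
Min cut value = 6, edges: (0,1)

Min cut value: 6
Partition: S = [0], T = [1, 2, 3, 4, 5, 6, 7, 8, 9, 10, 11]
Cut edges: (0,1)

By max-flow min-cut theorem, max flow = min cut = 6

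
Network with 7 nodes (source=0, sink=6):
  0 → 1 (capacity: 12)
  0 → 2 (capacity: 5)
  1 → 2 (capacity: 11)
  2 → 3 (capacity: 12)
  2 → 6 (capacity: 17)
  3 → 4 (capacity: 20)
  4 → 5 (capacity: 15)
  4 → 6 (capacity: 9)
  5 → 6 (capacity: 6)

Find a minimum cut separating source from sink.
Min cut value = 16, edges: (0,2), (1,2)

Min cut value: 16
Partition: S = [0, 1], T = [2, 3, 4, 5, 6]
Cut edges: (0,2), (1,2)

By max-flow min-cut theorem, max flow = min cut = 16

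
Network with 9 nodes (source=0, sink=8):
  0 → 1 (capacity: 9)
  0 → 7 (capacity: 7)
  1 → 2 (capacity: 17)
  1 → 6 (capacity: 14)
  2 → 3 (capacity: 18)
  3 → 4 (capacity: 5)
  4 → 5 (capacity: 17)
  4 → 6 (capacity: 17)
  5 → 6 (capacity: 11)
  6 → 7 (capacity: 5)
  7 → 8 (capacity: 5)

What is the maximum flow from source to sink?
Maximum flow = 5

Max flow: 5

Flow assignment:
  0 → 1: 5/9
  1 → 6: 5/14
  6 → 7: 5/5
  7 → 8: 5/5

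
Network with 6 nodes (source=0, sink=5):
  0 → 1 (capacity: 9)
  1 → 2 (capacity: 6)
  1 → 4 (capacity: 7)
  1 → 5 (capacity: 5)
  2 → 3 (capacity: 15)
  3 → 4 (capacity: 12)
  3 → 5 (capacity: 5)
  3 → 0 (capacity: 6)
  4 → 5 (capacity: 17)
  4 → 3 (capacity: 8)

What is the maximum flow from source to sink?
Maximum flow = 9

Max flow: 9

Flow assignment:
  0 → 1: 9/9
  1 → 4: 4/7
  1 → 5: 5/5
  4 → 5: 4/17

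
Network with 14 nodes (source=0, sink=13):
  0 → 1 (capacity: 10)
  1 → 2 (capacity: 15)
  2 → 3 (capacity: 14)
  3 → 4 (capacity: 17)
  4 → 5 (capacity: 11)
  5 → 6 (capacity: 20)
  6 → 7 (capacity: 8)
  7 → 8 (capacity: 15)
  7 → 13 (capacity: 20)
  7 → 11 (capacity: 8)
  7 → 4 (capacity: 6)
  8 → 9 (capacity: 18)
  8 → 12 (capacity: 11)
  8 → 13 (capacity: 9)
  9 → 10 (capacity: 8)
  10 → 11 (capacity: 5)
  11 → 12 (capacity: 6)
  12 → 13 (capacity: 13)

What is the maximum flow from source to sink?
Maximum flow = 8

Max flow: 8

Flow assignment:
  0 → 1: 8/10
  1 → 2: 8/15
  2 → 3: 8/14
  3 → 4: 8/17
  4 → 5: 8/11
  5 → 6: 8/20
  6 → 7: 8/8
  7 → 13: 8/20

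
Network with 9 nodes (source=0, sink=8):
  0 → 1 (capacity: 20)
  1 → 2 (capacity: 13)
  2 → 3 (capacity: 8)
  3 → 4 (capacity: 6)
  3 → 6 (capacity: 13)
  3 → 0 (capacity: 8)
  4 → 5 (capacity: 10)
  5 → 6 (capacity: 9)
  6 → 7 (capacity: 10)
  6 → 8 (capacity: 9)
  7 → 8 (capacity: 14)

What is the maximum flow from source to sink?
Maximum flow = 8

Max flow: 8

Flow assignment:
  0 → 1: 8/20
  1 → 2: 8/13
  2 → 3: 8/8
  3 → 6: 8/13
  6 → 8: 8/9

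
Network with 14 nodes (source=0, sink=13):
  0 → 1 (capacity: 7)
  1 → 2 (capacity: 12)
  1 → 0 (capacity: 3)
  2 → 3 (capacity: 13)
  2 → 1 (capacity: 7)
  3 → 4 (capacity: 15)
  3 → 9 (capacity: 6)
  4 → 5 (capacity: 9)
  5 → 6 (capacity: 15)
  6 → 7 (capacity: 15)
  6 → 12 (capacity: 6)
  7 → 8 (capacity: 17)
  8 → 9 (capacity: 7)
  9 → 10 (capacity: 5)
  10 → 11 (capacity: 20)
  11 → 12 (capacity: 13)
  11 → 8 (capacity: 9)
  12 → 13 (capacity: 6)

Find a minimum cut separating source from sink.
Min cut value = 6, edges: (12,13)

Min cut value: 6
Partition: S = [0, 1, 2, 3, 4, 5, 6, 7, 8, 9, 10, 11, 12], T = [13]
Cut edges: (12,13)

By max-flow min-cut theorem, max flow = min cut = 6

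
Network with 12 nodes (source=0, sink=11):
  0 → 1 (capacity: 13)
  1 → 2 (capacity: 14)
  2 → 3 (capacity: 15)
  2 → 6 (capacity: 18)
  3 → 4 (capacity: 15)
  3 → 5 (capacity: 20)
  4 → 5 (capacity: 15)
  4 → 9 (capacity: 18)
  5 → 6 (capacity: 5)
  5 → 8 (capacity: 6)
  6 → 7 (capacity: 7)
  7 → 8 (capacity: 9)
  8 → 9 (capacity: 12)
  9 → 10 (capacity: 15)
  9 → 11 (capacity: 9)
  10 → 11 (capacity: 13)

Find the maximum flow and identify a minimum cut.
Max flow = 13, Min cut edges: (0,1)

Maximum flow: 13
Minimum cut: (0,1)
Partition: S = [0], T = [1, 2, 3, 4, 5, 6, 7, 8, 9, 10, 11]

Max-flow min-cut theorem verified: both equal 13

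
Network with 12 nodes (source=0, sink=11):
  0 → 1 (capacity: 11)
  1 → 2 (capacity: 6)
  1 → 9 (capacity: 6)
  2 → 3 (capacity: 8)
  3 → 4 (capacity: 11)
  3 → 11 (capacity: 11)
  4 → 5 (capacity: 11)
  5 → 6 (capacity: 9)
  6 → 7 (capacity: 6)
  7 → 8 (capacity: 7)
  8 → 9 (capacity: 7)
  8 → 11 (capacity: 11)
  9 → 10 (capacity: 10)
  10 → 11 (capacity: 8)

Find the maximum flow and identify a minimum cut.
Max flow = 11, Min cut edges: (0,1)

Maximum flow: 11
Minimum cut: (0,1)
Partition: S = [0], T = [1, 2, 3, 4, 5, 6, 7, 8, 9, 10, 11]

Max-flow min-cut theorem verified: both equal 11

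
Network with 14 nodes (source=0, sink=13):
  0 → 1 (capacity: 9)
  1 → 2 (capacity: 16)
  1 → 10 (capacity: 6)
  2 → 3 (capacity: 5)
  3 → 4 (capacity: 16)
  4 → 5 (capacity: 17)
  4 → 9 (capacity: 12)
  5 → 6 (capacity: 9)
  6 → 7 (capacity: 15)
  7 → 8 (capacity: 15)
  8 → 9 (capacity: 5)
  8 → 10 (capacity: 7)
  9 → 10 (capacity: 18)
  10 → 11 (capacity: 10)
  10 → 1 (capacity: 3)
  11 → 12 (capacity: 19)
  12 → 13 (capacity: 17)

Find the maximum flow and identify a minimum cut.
Max flow = 9, Min cut edges: (0,1)

Maximum flow: 9
Minimum cut: (0,1)
Partition: S = [0], T = [1, 2, 3, 4, 5, 6, 7, 8, 9, 10, 11, 12, 13]

Max-flow min-cut theorem verified: both equal 9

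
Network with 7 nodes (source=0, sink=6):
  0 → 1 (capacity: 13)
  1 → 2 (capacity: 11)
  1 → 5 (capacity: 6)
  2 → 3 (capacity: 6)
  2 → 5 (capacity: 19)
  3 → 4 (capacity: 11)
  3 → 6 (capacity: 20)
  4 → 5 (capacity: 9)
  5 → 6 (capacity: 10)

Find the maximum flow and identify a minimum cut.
Max flow = 13, Min cut edges: (0,1)

Maximum flow: 13
Minimum cut: (0,1)
Partition: S = [0], T = [1, 2, 3, 4, 5, 6]

Max-flow min-cut theorem verified: both equal 13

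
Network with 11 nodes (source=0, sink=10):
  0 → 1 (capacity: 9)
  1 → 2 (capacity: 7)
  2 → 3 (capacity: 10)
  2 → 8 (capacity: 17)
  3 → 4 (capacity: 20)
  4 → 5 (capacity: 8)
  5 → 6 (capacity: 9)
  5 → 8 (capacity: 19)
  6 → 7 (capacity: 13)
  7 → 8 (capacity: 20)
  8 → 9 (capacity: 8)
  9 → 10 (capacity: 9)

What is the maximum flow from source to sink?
Maximum flow = 7

Max flow: 7

Flow assignment:
  0 → 1: 7/9
  1 → 2: 7/7
  2 → 8: 7/17
  8 → 9: 7/8
  9 → 10: 7/9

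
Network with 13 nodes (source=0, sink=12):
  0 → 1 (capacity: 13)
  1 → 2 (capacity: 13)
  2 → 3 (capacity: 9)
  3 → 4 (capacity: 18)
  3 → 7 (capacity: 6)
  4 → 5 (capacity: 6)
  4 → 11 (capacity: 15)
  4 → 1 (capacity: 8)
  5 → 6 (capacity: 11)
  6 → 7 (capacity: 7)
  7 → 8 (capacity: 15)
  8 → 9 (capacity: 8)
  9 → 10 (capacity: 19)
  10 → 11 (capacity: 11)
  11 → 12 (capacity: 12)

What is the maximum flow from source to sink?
Maximum flow = 9

Max flow: 9

Flow assignment:
  0 → 1: 9/13
  1 → 2: 9/13
  2 → 3: 9/9
  3 → 4: 9/18
  4 → 11: 9/15
  11 → 12: 9/12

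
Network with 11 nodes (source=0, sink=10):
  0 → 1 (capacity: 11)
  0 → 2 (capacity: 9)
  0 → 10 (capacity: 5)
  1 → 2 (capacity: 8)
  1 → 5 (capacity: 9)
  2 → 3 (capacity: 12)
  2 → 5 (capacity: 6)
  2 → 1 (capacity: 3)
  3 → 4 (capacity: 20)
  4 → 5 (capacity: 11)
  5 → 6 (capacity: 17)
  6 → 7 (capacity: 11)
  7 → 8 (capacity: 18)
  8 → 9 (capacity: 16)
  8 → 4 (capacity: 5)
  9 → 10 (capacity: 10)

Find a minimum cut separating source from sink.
Min cut value = 15, edges: (0,10), (9,10)

Min cut value: 15
Partition: S = [0, 1, 2, 3, 4, 5, 6, 7, 8, 9], T = [10]
Cut edges: (0,10), (9,10)

By max-flow min-cut theorem, max flow = min cut = 15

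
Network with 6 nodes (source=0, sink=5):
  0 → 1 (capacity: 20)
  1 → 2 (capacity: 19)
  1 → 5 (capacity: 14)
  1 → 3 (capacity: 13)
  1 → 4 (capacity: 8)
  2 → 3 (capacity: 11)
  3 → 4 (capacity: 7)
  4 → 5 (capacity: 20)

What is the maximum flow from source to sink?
Maximum flow = 20

Max flow: 20

Flow assignment:
  0 → 1: 20/20
  1 → 5: 14/14
  1 → 4: 6/8
  4 → 5: 6/20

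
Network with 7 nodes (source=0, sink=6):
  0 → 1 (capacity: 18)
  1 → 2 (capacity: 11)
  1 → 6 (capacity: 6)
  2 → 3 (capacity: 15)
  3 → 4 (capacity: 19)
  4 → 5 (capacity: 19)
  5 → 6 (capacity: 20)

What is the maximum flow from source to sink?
Maximum flow = 17

Max flow: 17

Flow assignment:
  0 → 1: 17/18
  1 → 2: 11/11
  1 → 6: 6/6
  2 → 3: 11/15
  3 → 4: 11/19
  4 → 5: 11/19
  5 → 6: 11/20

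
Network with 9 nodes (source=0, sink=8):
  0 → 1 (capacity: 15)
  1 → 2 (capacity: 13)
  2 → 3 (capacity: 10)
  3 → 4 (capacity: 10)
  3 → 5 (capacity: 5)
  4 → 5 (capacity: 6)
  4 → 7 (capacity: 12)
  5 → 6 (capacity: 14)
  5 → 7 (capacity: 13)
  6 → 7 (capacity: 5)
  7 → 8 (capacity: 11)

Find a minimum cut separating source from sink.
Min cut value = 10, edges: (2,3)

Min cut value: 10
Partition: S = [0, 1, 2], T = [3, 4, 5, 6, 7, 8]
Cut edges: (2,3)

By max-flow min-cut theorem, max flow = min cut = 10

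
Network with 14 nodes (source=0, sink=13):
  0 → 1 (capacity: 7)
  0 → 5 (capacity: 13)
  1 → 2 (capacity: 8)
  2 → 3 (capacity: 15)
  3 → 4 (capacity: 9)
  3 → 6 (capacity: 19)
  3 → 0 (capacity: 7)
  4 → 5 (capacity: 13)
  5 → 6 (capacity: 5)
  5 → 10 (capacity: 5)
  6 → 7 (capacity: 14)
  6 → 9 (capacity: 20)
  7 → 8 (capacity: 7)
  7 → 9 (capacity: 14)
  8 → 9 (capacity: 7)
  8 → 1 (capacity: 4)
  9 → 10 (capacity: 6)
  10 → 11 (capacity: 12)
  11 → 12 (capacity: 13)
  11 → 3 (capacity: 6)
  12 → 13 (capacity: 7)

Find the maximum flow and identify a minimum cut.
Max flow = 7, Min cut edges: (12,13)

Maximum flow: 7
Minimum cut: (12,13)
Partition: S = [0, 1, 2, 3, 4, 5, 6, 7, 8, 9, 10, 11, 12], T = [13]

Max-flow min-cut theorem verified: both equal 7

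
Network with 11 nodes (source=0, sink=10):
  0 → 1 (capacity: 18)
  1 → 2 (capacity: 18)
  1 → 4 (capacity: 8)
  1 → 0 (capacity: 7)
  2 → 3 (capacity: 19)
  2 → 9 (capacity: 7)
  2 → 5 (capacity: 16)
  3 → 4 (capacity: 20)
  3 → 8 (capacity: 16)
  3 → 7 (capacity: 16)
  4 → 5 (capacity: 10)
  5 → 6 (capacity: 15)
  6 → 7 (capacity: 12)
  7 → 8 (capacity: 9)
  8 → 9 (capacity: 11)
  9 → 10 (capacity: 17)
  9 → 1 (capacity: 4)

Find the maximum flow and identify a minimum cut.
Max flow = 17, Min cut edges: (9,10)

Maximum flow: 17
Minimum cut: (9,10)
Partition: S = [0, 1, 2, 3, 4, 5, 6, 7, 8, 9], T = [10]

Max-flow min-cut theorem verified: both equal 17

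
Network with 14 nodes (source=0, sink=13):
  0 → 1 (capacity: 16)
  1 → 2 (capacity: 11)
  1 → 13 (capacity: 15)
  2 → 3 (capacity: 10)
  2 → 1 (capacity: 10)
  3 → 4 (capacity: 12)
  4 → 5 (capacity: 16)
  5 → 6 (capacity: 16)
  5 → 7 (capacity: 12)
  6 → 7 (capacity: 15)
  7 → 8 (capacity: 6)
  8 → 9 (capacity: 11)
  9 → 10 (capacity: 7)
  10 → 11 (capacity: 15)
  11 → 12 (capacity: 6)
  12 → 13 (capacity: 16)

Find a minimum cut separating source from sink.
Min cut value = 16, edges: (0,1)

Min cut value: 16
Partition: S = [0], T = [1, 2, 3, 4, 5, 6, 7, 8, 9, 10, 11, 12, 13]
Cut edges: (0,1)

By max-flow min-cut theorem, max flow = min cut = 16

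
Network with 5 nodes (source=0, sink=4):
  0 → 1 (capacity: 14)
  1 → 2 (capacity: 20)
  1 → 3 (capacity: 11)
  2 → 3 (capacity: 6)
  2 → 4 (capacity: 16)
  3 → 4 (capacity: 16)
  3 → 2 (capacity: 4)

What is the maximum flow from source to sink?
Maximum flow = 14

Max flow: 14

Flow assignment:
  0 → 1: 14/14
  1 → 2: 14/20
  2 → 4: 14/16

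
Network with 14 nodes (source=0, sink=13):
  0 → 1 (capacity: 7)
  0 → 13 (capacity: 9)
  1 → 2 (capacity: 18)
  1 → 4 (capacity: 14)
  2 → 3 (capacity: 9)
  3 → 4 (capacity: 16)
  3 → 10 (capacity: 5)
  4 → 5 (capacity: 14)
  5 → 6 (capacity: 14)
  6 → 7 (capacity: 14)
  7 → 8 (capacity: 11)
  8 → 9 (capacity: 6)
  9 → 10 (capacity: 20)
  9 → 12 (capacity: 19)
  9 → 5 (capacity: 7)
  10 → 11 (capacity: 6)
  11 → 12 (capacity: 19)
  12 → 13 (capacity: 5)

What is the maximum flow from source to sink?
Maximum flow = 14

Max flow: 14

Flow assignment:
  0 → 1: 5/7
  0 → 13: 9/9
  1 → 2: 5/18
  2 → 3: 5/9
  3 → 10: 5/5
  5 → 6: 2/14
  6 → 7: 2/14
  7 → 8: 2/11
  8 → 9: 2/6
  9 → 5: 2/7
  10 → 11: 5/6
  11 → 12: 5/19
  12 → 13: 5/5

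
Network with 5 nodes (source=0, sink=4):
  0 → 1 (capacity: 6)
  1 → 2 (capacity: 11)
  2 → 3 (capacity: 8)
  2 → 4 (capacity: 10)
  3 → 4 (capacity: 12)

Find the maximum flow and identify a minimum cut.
Max flow = 6, Min cut edges: (0,1)

Maximum flow: 6
Minimum cut: (0,1)
Partition: S = [0], T = [1, 2, 3, 4]

Max-flow min-cut theorem verified: both equal 6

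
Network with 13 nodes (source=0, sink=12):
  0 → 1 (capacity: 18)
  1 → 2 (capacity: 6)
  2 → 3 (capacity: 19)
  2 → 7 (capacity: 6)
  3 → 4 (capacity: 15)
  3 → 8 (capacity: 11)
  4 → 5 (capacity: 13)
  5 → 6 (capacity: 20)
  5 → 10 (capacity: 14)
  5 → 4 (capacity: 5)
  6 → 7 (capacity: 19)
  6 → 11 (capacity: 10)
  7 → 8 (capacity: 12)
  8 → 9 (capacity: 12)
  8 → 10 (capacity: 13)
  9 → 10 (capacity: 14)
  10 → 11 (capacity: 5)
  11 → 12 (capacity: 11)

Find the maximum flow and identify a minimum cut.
Max flow = 6, Min cut edges: (1,2)

Maximum flow: 6
Minimum cut: (1,2)
Partition: S = [0, 1], T = [2, 3, 4, 5, 6, 7, 8, 9, 10, 11, 12]

Max-flow min-cut theorem verified: both equal 6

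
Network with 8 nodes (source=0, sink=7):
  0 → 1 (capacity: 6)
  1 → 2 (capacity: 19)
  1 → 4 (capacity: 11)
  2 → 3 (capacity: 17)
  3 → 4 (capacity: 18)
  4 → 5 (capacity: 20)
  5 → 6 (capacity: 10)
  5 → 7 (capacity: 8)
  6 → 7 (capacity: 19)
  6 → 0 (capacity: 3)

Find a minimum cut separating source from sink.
Min cut value = 6, edges: (0,1)

Min cut value: 6
Partition: S = [0], T = [1, 2, 3, 4, 5, 6, 7]
Cut edges: (0,1)

By max-flow min-cut theorem, max flow = min cut = 6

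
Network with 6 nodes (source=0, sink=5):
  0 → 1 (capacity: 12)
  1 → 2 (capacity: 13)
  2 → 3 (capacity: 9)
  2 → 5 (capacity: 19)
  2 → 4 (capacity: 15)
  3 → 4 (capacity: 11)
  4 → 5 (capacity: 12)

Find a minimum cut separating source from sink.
Min cut value = 12, edges: (0,1)

Min cut value: 12
Partition: S = [0], T = [1, 2, 3, 4, 5]
Cut edges: (0,1)

By max-flow min-cut theorem, max flow = min cut = 12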